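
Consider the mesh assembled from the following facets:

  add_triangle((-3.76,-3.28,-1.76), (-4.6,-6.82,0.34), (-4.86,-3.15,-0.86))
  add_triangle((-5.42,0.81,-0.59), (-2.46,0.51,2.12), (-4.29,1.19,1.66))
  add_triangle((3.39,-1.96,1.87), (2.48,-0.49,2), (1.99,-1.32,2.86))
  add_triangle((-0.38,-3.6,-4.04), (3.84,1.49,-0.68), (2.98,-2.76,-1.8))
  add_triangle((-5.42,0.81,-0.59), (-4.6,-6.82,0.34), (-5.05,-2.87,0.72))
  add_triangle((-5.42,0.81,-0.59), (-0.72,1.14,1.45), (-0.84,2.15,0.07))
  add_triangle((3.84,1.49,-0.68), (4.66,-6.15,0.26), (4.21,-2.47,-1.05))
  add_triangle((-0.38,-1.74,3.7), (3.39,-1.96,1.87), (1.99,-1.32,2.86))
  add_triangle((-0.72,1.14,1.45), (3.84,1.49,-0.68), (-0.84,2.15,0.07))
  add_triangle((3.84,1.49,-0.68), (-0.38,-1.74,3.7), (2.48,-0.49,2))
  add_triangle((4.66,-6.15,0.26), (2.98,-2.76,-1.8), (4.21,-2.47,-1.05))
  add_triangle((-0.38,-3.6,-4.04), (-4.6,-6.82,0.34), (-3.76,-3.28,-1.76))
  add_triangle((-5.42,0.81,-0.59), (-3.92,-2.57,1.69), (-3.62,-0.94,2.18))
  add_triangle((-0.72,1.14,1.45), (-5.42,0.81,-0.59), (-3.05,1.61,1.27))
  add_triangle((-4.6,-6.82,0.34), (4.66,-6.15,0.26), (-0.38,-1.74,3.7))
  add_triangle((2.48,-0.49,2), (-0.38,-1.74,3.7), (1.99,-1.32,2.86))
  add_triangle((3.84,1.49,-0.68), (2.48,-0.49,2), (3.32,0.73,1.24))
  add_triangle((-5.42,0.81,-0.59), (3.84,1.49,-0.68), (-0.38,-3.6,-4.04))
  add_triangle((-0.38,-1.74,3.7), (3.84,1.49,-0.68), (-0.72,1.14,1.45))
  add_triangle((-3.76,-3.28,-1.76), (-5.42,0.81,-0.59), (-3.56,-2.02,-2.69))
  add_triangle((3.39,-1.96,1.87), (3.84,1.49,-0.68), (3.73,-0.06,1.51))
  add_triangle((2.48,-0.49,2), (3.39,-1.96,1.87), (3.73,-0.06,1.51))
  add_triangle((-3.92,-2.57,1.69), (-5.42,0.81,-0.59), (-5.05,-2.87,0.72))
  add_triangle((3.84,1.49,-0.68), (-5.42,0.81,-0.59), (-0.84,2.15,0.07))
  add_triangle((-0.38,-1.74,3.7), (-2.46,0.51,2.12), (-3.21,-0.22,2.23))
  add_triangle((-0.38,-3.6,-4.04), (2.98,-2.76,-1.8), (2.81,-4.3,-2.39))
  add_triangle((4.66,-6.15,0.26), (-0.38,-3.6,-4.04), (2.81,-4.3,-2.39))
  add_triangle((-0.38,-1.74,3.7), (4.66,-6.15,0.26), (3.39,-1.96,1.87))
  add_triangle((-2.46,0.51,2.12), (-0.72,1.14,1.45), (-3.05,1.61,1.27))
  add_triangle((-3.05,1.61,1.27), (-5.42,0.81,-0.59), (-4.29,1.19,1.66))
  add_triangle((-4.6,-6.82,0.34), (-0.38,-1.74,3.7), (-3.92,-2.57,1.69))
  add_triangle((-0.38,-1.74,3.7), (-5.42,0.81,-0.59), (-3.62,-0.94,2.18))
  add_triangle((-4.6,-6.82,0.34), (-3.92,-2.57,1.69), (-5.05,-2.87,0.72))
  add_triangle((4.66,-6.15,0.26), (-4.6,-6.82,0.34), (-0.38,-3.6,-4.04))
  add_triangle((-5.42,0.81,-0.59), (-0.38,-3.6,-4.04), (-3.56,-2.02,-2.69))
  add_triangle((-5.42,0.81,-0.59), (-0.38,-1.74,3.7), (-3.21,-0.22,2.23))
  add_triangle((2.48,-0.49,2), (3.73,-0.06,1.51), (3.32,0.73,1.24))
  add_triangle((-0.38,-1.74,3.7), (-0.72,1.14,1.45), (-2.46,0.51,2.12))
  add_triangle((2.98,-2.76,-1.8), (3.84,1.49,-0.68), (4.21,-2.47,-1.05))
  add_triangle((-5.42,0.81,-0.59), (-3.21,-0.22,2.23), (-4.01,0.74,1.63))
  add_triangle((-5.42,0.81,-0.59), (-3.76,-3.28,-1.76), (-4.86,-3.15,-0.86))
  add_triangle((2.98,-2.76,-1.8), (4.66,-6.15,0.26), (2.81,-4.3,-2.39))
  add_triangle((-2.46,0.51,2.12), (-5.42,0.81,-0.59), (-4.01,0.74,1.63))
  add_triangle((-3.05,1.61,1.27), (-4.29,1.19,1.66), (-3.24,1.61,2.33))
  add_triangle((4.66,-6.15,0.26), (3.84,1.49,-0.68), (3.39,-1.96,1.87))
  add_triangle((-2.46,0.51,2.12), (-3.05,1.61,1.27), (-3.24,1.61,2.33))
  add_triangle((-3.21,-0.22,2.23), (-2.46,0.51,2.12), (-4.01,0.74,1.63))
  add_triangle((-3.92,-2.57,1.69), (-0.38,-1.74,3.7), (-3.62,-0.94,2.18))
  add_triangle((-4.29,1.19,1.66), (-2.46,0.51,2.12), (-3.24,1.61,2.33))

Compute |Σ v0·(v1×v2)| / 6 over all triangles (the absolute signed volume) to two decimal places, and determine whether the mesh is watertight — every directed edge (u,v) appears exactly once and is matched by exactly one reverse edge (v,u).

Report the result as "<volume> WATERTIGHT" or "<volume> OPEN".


229.12 OPEN

Per-triangle v0·(v1×v2)/6:
  t1: +4.1914
  t2: +0.9104
  t3: +1.0003
  t4: +7.4834
  t5: +5.8581
  t6: +2.6445
  t7: +4.4008
  t8: +1.5770
  t9: +2.1672
  t10: +0.8904
  t11: +3.5425
  t12: +11.9010
  t13: +4.5062
  t14: -0.0995
  t15: +36.2175
  t16: +0.5931
  t17: -0.8276
  t18: +11.0820
  t19: +4.6479
  t20: +4.8770
  t21: +2.1669
  t22: +1.0406
  t23: +3.3111
  t24: +2.3090
  t25: +1.6243
  t26: +2.2399
  t27: +6.2665
  t28: +10.1918
  t29: +0.8843
  t30: +1.4233
  t31: +10.3893
  t32: +0.8274
  t33: +4.0949
  t34: +42.1363
  t35: +1.6124
  t36: +1.8218
  t37: +0.4560
  t38: +1.9885
  t39: +2.5782
  t40: +1.6341
  t41: +3.5810
  t42: +3.2232
  t43: -0.0378
  t44: +0.5422
  t45: +10.3070
  t46: -0.3373
  t47: +0.6428
  t48: +3.9146
  t49: +0.7267
Σ = +229.1227 → |volume| = 229.12

Directed edges: 147 total; 9 unmatched, e.g. (-4.6,-6.82,0.34)→(-4.86,-3.15,-0.86) → open.


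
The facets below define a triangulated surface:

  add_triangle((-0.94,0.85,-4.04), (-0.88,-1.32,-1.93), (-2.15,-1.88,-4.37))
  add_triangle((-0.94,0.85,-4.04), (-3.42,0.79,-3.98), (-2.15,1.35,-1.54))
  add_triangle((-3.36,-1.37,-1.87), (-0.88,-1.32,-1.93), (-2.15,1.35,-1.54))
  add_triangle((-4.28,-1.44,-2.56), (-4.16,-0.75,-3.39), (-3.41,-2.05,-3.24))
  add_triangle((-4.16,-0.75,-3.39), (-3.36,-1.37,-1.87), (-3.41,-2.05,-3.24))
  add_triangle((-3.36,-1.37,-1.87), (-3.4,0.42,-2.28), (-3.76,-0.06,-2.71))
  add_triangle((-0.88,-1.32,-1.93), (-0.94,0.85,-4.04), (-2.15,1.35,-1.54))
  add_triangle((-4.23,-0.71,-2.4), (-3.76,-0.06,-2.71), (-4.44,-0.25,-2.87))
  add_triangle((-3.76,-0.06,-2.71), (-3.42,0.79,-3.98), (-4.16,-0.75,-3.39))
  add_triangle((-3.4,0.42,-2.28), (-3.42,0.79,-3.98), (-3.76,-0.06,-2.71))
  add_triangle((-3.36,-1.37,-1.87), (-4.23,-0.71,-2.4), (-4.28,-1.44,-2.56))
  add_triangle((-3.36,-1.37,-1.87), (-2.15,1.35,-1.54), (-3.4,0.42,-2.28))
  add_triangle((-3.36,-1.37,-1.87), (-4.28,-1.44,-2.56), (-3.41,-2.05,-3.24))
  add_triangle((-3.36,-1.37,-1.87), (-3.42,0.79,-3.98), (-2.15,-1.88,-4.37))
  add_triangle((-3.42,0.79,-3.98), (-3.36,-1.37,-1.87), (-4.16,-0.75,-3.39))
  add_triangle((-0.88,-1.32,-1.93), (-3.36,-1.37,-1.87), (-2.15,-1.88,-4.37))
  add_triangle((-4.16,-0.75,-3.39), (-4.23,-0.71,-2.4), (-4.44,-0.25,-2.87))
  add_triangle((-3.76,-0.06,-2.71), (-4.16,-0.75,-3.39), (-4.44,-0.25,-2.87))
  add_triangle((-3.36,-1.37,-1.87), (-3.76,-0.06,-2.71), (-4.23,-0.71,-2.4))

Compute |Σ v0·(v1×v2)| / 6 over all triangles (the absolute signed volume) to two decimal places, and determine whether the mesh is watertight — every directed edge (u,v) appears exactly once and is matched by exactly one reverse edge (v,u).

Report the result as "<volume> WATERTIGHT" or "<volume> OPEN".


Per-triangle v0·(v1×v2)/6:
  t1: +0.5047
  t2: +1.7801
  t3: -1.9807
  t4: +1.1369
  t5: -1.1082
  t6: +0.3046
  t7: -2.3800
  t8: -0.0601
  t9: +0.8564
  t10: +0.5405
  t11: +0.0933
  t12: +0.1361
  t13: +0.2951
  t14: +5.0489
  t15: -0.2144
  t16: +0.8989
  t17: +0.3723
  t18: +0.1854
  t19: -0.3130
Σ = +6.0968 → |volume| = 6.10

Directed edges: 57 total; 9 unmatched, e.g. (-2.15,-1.88,-4.37)→(-0.94,0.85,-4.04) → open.

6.10 OPEN


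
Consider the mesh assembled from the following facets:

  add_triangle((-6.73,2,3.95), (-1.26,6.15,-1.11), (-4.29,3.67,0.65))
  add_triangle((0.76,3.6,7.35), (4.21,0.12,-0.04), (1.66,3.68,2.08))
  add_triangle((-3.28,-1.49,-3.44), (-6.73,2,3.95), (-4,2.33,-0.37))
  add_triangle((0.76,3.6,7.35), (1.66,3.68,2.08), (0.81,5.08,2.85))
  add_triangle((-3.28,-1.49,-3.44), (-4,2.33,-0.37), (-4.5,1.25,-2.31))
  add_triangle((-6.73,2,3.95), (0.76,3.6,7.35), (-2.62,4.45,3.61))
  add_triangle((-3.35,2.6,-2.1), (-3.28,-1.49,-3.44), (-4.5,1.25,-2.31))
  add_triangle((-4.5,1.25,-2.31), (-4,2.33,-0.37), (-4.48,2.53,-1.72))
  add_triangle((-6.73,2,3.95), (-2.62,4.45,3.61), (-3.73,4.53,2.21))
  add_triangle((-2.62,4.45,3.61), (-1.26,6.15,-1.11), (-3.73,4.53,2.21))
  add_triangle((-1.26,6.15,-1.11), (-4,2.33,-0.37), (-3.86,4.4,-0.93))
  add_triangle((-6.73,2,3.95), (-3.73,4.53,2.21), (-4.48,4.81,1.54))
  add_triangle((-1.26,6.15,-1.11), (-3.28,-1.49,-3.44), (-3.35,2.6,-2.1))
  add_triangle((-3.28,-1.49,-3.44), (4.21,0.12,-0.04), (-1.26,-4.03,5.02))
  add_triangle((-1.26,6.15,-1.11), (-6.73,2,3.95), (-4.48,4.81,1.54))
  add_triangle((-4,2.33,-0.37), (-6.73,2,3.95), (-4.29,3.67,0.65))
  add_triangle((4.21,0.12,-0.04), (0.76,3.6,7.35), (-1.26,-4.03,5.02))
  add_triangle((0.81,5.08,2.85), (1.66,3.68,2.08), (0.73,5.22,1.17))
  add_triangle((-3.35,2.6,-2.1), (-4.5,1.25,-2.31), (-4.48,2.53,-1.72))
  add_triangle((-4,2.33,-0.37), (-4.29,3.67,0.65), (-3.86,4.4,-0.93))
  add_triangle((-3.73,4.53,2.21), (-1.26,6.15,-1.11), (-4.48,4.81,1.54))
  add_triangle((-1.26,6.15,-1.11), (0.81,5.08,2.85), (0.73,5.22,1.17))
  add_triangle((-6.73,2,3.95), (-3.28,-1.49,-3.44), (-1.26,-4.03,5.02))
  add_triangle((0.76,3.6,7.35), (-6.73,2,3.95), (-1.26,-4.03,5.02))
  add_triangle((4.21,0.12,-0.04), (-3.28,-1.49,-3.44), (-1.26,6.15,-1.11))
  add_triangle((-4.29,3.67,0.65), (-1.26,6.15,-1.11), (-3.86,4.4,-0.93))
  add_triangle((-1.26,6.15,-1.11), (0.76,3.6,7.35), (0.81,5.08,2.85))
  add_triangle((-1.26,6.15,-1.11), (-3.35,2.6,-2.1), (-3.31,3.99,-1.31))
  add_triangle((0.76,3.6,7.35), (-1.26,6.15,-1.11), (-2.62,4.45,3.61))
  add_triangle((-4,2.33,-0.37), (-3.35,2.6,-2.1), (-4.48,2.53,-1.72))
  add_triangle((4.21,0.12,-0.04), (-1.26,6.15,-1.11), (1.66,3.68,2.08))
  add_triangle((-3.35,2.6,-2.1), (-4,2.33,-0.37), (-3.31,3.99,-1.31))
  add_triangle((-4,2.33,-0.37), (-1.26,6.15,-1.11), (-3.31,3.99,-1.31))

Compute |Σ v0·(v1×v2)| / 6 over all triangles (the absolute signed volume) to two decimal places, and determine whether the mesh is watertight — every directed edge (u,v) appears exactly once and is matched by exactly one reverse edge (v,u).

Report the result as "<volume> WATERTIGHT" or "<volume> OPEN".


321.84 OPEN

Per-triangle v0·(v1×v2)/6:
  t1: +7.1320
  t2: +13.4910
  t3: +14.3815
  t4: +4.8410
  t5: +1.4259
  t6: +23.2121
  t7: +2.8839
  t8: +1.0930
  t9: +7.8674
  t10: +7.3731
  t11: -0.6438
  t12: +4.2620
  t13: +4.7177
  t14: +14.6353
  t15: +0.1591
  t16: +4.9099
  t17: +33.1929
  t18: +1.5966
  t19: +1.0926
  t20: +1.9488
  t21: +3.9285
  t22: +2.9410
  t23: +38.3392
  t24: +56.8840
  t25: +16.1658
  t26: +4.4725
  t27: +9.3938
  t28: +2.4629
  t29: +20.7818
  t30: +0.6596
  t31: +11.9564
  t32: +2.0267
  t33: +2.2589
Σ = +321.8431 → |volume| = 321.84

Directed edges: 99 total; 3 unmatched, e.g. (1.66,3.68,2.08)→(0.73,5.22,1.17) → open.


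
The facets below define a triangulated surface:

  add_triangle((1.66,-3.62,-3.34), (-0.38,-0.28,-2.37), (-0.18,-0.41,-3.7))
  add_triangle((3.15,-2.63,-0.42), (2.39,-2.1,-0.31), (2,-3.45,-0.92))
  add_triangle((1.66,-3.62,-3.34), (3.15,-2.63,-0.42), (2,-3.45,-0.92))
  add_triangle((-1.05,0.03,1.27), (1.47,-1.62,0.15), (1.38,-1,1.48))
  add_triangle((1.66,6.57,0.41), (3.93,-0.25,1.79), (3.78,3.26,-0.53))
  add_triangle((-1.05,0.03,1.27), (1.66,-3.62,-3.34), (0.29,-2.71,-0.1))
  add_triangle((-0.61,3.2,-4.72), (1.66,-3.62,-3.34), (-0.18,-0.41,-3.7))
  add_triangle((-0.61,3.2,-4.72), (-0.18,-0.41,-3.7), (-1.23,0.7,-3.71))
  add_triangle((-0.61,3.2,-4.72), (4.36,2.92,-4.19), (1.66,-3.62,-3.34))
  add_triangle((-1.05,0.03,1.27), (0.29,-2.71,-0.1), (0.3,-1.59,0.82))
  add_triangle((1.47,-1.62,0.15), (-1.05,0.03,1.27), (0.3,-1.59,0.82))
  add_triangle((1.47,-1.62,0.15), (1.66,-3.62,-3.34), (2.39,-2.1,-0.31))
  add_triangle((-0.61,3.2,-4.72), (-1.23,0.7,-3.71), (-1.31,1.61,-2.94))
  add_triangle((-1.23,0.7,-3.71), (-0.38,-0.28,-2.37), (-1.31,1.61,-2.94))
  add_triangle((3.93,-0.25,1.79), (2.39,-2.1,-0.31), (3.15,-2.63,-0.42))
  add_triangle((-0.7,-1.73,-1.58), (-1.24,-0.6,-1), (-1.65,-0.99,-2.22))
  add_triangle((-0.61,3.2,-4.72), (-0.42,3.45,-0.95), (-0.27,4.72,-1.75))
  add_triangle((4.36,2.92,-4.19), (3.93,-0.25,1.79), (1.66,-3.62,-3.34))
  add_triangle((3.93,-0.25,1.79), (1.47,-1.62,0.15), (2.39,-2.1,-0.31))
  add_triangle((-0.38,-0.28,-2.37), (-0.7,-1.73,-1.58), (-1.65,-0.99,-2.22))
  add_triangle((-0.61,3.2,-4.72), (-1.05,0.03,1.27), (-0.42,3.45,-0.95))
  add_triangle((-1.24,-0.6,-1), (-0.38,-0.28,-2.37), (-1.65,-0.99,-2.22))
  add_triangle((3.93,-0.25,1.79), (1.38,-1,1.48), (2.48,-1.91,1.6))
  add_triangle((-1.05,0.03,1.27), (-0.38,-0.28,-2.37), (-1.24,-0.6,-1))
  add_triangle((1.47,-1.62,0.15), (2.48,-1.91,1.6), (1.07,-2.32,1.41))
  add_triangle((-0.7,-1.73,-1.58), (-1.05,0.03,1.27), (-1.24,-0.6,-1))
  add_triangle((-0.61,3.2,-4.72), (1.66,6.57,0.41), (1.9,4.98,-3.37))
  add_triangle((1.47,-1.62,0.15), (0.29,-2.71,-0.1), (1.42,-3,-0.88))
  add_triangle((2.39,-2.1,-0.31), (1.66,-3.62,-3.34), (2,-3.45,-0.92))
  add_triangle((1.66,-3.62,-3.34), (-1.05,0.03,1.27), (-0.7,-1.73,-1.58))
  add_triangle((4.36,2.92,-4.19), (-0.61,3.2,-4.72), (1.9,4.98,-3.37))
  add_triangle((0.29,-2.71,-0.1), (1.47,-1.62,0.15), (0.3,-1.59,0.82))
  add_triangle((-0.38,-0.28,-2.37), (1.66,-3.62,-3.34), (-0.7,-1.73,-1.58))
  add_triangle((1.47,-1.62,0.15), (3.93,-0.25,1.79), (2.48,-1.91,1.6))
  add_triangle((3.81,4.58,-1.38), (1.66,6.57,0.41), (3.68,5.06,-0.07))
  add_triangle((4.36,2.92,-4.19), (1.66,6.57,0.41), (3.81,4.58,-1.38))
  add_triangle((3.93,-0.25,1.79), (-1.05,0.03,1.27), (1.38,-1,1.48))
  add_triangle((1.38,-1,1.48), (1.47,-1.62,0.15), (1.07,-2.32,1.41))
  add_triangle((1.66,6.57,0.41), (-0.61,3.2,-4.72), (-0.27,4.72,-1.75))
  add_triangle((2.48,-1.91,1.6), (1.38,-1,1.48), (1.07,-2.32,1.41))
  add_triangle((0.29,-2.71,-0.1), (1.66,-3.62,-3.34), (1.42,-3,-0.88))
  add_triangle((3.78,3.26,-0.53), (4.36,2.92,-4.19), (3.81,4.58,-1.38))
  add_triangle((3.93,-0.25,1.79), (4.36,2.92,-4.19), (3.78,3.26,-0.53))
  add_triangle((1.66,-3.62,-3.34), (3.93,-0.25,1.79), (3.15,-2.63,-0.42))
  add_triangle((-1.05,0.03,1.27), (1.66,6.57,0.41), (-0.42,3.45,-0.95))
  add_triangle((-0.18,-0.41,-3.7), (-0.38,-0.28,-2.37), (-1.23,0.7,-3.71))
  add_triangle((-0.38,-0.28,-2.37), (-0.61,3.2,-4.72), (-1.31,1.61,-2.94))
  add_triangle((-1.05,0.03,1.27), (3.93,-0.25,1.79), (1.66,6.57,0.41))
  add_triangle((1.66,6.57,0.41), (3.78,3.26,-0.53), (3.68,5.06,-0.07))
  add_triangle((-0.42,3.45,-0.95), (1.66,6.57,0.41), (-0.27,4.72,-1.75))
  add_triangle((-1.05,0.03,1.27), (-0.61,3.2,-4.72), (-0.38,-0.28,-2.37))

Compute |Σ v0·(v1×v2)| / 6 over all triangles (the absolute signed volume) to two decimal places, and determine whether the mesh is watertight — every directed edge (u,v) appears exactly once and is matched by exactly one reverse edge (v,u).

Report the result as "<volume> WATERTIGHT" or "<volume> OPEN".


139.70 OPEN

Per-triangle v0·(v1×v2)/6:
  t1: +0.5500
  t2: +0.0440
  t3: +2.1484
  t4: +0.5455
  t5: +9.0520
  t6: +0.7866
  t7: +3.4219
  t8: +2.1489
  t9: +22.8199
  t10: +0.4899
  t11: +0.2069
  t12: +0.7020
  t13: +1.1018
  t14: -0.1140
  t15: +0.1408
  t16: +0.2155
  t17: +0.7294
  t18: +22.7947
  t19: +0.7355
  t20: +0.6605
  t21: +2.4717
  t22: +0.0640
  t23: +0.6961
  t24: +0.1874
  t25: +0.6388
  t26: +0.4957
  t27: +9.1744
  t28: +0.5547
  t29: -1.5381
  t30: +1.1092
  t31: +10.2468
  t32: +0.5023
  t33: +1.9075
  t34: +1.0666
  t35: +3.2599
  t36: +6.0933
  t37: +1.0241
  t38: -0.5403
  t39: +4.7032
  t40: +0.3833
  t41: +1.1494
  t42: +3.3654
  t43: +9.4444
  t44: +2.2490
  t45: +3.1431
  t46: +0.1926
  t47: -1.3582
  t48: +7.6359
  t49: -0.6799
  t50: +1.0256
  t51: +1.8538
Σ = +139.7019 → |volume| = 139.70

Directed edges: 153 total; 9 unmatched, e.g. (1.47,-1.62,0.15)→(1.66,-3.62,-3.34) → open.


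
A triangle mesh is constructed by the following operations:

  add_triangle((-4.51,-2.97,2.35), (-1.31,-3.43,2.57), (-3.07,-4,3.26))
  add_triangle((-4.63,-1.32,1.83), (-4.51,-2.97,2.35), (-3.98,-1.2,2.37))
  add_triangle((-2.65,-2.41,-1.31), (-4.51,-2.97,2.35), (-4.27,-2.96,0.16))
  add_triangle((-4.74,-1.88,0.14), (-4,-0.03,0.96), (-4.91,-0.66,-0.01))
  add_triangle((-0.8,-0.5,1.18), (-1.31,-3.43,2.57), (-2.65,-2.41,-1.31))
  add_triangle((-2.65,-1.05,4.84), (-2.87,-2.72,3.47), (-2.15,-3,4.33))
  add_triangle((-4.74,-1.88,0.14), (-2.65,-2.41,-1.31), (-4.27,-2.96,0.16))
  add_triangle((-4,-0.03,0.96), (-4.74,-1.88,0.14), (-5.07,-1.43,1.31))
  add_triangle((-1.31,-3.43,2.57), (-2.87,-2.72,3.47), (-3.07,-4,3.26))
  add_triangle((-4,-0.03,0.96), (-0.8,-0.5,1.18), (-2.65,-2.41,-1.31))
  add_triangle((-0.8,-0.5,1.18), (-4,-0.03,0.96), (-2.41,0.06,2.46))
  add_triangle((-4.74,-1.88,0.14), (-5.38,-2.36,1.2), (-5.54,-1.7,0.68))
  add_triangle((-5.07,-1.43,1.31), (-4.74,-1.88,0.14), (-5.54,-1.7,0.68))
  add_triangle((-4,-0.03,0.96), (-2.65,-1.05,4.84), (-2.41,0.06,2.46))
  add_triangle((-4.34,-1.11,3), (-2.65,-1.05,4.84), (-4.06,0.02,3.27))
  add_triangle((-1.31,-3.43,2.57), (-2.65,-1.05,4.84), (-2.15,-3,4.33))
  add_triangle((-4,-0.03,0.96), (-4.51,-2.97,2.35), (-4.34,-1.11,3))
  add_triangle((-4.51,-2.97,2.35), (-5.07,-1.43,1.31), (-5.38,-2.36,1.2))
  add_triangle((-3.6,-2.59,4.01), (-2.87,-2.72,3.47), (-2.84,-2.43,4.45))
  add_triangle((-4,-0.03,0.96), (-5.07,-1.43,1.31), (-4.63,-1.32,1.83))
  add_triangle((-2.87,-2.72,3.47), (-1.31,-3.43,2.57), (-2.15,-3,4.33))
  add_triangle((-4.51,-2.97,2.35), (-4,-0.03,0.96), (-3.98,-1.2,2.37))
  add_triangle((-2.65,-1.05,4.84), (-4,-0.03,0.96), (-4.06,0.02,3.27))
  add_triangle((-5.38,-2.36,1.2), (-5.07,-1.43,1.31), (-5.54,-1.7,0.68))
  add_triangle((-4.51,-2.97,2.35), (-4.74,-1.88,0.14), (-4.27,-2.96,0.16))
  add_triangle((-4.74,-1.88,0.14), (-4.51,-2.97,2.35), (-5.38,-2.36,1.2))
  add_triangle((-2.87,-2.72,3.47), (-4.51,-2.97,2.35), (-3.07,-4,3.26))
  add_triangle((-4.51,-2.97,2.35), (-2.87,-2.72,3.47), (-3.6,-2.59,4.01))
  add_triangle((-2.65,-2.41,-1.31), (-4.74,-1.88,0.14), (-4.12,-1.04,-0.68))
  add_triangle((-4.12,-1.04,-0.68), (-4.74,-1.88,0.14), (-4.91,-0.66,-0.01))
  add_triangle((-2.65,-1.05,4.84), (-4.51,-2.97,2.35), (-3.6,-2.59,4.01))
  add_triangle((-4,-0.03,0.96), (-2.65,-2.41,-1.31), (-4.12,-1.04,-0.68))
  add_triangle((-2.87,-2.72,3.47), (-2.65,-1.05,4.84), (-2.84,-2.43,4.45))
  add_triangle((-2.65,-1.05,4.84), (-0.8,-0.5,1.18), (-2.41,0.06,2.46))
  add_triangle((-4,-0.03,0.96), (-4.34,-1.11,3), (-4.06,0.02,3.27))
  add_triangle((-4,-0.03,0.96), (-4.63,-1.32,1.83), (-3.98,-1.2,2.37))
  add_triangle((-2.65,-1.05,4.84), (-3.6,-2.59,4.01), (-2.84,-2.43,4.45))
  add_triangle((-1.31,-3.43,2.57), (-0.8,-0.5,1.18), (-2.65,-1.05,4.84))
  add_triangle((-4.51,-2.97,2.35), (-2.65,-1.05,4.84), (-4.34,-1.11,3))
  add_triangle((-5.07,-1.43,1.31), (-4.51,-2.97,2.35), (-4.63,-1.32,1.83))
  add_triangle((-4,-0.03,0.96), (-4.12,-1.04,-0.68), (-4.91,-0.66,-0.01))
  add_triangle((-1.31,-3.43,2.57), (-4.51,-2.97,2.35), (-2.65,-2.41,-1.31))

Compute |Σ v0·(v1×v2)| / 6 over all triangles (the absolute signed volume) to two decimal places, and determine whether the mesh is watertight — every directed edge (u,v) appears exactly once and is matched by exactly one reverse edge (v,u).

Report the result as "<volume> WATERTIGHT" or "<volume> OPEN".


Per-triangle v0·(v1×v2)/6:
  t1: +0.3975
  t2: +1.0071
  t3: +0.7325
  t4: +1.0468
  t5: -1.8811
  t6: +1.9629
  t7: +1.4253
  t8: +1.0404
  t9: +0.9873
  t10: -2.2152
  t11: -0.6711
  t12: +0.5013
  t13: -0.2189
  t14: +1.5110
  t15: +2.4278
  t16: -0.3501
  t17: +2.9230
  t18: +1.1162
  t19: +0.4424
  t20: +0.5872
  t21: +1.3576
  t22: -1.7805
  t23: -1.7179
  t24: +0.5129
  t25: +2.1862
  t26: +0.5755
  t27: +1.9003
  t28: +1.0060
  t29: +1.5122
  t30: +0.7426
  t31: +1.6852
  t32: -1.3500
  t33: -0.5058
  t34: -0.2830
  t35: +1.7148
  t36: +0.6515
  t37: +1.0994
  t38: -0.3758
  t39: +4.1593
  t40: +0.8951
  t41: -0.1062
  t42: +6.1359
Σ = +32.7878 → |volume| = 32.79

Directed edges: 126 total, each appears once with its reverse present → watertight.

32.79 WATERTIGHT


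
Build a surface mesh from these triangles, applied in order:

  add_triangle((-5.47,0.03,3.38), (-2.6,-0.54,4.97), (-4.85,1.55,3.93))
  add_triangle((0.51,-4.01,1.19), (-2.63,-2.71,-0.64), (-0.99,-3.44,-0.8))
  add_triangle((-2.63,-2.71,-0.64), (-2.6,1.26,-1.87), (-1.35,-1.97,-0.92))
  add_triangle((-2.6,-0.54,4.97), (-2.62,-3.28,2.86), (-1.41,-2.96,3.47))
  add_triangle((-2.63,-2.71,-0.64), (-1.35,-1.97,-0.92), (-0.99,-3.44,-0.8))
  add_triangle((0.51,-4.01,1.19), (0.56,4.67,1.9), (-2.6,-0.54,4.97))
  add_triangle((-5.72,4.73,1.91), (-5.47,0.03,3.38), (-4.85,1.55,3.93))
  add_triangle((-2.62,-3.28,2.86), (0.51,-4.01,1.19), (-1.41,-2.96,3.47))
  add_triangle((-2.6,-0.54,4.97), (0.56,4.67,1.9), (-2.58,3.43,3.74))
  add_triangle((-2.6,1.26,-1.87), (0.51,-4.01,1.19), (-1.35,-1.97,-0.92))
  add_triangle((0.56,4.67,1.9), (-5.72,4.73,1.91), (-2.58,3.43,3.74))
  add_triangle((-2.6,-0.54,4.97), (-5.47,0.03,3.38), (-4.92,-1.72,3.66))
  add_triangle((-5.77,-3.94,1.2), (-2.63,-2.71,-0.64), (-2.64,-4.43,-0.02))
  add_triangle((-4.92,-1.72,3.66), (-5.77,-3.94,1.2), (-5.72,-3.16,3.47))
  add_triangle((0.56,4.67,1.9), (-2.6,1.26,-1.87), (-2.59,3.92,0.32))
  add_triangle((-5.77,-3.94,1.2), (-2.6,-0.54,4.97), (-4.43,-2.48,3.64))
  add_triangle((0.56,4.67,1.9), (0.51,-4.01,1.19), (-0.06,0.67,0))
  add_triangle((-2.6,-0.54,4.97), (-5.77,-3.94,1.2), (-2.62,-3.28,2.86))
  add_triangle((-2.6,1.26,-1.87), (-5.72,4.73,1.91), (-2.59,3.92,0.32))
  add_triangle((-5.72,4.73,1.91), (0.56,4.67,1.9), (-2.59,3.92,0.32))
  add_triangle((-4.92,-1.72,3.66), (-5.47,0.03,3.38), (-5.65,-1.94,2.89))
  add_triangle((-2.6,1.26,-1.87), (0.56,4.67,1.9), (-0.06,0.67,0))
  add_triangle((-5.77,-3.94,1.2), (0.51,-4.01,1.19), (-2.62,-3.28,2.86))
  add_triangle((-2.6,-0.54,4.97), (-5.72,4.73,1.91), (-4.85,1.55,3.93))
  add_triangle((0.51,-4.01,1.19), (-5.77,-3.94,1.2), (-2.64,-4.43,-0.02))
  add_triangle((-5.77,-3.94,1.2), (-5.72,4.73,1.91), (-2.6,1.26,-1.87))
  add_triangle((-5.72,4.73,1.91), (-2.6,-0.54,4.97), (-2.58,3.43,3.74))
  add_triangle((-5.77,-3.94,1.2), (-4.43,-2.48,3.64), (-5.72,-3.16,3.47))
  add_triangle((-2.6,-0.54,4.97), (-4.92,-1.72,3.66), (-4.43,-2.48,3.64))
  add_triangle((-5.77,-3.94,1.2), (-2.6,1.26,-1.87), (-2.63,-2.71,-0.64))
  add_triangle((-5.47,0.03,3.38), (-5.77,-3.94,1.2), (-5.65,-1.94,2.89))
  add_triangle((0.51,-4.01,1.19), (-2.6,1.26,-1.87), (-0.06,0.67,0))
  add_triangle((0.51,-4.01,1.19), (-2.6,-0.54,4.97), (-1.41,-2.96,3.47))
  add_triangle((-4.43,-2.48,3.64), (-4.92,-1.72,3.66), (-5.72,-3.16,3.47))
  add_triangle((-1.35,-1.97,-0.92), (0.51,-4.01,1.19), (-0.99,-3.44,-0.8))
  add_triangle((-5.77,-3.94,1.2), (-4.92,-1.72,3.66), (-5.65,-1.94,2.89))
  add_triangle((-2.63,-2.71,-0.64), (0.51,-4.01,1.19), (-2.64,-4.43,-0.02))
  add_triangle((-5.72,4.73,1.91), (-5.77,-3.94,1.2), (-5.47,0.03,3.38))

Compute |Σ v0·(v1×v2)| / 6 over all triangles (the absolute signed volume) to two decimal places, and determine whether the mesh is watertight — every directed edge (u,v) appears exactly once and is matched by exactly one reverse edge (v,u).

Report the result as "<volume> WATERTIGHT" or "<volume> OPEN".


Per-triangle v0·(v1×v2)/6:
  t1: +5.1427
  t2: +2.2421
  t3: +1.3353
  t4: +3.4013
  t5: +0.4855
  t6: +9.5699
  t7: +6.2532
  t8: +3.0080
  t9: +7.4565
  t10: -0.8530
  t11: +11.5064
  t12: +5.0436
  t13: +2.4987
  t14: +1.7043
  t15: +2.9450
  t16: -0.9085
  t17: -0.0980
  t18: +9.1011
  t19: +5.1043
  t20: +6.2043
  t21: +2.0714
  t22: +0.3234
  t23: +7.8448
  t24: +3.6966
  t25: +5.6596
  t26: +22.1235
  t27: +12.4518
  t28: +0.7549
  t29: +2.4226
  t30: +5.5840
  t31: +2.0734
  t32: -0.2990
  t33: +1.1203
  t34: +0.9274
  t35: -0.5123
  t36: +2.1596
  t37: +0.4386
  t38: +16.0142
Σ = +165.9976 → |volume| = 166.00

Directed edges: 114 total, each appears once with its reverse present → watertight.

166.00 WATERTIGHT


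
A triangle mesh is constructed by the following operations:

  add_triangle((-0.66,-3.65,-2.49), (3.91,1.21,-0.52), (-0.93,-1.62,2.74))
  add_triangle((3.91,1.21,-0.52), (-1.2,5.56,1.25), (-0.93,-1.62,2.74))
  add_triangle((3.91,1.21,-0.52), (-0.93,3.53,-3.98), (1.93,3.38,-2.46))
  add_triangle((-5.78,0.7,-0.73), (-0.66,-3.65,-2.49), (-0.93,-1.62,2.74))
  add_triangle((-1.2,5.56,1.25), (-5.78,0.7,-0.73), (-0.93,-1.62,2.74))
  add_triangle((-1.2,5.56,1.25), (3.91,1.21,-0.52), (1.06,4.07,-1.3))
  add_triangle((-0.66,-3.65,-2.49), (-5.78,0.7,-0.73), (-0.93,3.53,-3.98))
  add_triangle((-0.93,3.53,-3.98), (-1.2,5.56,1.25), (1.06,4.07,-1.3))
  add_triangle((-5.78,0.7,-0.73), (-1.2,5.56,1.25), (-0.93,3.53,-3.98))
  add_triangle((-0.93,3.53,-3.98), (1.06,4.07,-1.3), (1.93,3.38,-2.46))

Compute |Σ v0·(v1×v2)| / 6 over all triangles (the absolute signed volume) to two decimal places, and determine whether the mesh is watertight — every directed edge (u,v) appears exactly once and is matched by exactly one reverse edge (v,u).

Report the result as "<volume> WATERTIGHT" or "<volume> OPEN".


119.05 OPEN

Per-triangle v0·(v1×v2)/6:
  t1: +8.1128
  t2: +11.0594
  t3: +1.9600
  t4: +14.2842
  t5: +17.2442
  t6: +7.1389
  t7: +21.8016
  t8: +8.9198
  t9: +24.7616
  t10: +3.7628
Σ = +119.0453 → |volume| = 119.05

Directed edges: 30 total; 6 unmatched, e.g. (-0.66,-3.65,-2.49)→(3.91,1.21,-0.52) → open.


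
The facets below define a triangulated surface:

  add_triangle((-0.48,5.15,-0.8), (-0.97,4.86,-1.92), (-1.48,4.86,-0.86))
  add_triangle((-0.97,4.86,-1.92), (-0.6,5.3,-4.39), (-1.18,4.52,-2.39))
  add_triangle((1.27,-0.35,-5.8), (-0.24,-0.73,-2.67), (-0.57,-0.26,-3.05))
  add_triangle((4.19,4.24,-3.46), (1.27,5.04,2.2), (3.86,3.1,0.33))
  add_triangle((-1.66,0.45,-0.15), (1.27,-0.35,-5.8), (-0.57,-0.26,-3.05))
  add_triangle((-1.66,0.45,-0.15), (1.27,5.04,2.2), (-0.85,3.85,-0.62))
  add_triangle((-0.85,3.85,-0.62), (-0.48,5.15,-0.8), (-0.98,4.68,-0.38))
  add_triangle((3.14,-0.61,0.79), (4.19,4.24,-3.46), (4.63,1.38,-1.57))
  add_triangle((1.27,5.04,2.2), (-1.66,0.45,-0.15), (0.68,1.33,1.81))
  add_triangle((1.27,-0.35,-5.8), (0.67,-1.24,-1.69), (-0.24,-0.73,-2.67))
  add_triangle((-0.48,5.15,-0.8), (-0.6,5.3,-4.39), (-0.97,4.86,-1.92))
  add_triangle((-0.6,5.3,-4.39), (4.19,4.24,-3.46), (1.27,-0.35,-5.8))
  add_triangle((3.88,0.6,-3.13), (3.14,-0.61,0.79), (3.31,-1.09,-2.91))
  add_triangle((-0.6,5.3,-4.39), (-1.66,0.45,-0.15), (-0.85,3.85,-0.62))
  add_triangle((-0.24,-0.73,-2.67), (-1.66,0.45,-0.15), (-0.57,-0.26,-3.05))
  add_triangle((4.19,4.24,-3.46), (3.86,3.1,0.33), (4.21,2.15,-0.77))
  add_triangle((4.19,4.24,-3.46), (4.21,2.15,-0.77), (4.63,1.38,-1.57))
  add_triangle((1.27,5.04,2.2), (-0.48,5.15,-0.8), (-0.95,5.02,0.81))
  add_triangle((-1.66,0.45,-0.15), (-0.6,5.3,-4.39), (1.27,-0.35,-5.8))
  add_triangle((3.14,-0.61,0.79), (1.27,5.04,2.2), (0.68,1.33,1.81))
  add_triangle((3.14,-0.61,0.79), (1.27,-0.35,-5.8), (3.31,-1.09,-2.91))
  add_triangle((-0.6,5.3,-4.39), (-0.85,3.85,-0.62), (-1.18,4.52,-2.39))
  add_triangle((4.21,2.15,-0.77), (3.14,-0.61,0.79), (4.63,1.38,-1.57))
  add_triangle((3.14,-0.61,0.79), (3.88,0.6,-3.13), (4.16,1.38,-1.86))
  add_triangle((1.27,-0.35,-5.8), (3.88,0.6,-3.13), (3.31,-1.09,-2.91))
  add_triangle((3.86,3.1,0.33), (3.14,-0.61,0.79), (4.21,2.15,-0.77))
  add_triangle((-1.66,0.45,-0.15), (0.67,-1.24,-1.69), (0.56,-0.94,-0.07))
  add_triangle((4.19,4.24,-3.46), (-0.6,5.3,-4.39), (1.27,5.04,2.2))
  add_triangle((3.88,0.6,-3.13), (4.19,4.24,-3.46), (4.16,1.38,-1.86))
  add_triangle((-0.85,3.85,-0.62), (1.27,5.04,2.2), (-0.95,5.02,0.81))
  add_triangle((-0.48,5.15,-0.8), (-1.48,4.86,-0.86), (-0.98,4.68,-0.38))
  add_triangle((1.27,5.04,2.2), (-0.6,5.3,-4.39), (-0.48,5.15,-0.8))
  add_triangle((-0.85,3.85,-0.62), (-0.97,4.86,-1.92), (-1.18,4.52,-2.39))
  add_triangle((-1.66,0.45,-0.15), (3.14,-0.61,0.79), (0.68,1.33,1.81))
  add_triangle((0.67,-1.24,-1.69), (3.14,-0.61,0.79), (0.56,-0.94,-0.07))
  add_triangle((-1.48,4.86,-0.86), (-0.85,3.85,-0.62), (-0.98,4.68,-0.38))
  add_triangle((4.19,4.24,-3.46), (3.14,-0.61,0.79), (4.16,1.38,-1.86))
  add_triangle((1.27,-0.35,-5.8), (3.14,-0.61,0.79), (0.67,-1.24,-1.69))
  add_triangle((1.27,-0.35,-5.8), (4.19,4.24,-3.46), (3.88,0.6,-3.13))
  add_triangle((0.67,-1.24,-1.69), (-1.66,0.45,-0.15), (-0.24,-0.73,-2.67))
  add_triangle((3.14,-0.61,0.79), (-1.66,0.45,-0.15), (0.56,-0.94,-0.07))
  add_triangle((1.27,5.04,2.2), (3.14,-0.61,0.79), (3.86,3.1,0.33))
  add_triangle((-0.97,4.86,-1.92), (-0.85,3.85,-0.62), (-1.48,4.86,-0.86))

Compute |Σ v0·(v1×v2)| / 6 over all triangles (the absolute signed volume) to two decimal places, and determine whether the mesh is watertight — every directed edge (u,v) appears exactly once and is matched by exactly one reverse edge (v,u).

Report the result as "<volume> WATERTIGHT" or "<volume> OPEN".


140.76 OPEN

Per-triangle v0·(v1×v2)/6:
  t1: +0.9804
  t2: +0.7409
  t3: +0.6202
  t4: +11.0521
  t5: +0.6736
  t6: +2.8974
  t7: -0.1565
  t8: -1.8485
  t9: +1.7311
  t10: +1.0721
  t11: +1.4768
  t12: +25.1784
  t13: +3.6121
  t14: +3.5699
  t15: +0.3559
  t16: +3.6601
  t17: +2.9265
  t18: +3.6084
  t19: +8.4137
  t20: +3.0955
  t21: -1.2292
  t22: -1.0212
  t23: +2.0657
  t24: +2.6429
  t25: +4.8620
  t26: +2.6896
  t27: +0.3464
  t28: +26.2119
  t29: +3.5128
  t30: -2.1685
  t31: +0.3549
  t32: +5.0546
  t33: +0.2427
  t34: +0.0954
  t35: +0.6860
  t36: -0.0949
  t37: +2.5185
  t38: +3.4539
  t39: +11.1211
  t40: +0.3904
  t41: +0.1024
  t42: +5.5626
  t43: -0.3021
Σ = +140.7577 → |volume| = 140.76

Directed edges: 129 total; 3 unmatched, e.g. (-0.85,3.85,-0.62)→(-0.48,5.15,-0.8) → open.


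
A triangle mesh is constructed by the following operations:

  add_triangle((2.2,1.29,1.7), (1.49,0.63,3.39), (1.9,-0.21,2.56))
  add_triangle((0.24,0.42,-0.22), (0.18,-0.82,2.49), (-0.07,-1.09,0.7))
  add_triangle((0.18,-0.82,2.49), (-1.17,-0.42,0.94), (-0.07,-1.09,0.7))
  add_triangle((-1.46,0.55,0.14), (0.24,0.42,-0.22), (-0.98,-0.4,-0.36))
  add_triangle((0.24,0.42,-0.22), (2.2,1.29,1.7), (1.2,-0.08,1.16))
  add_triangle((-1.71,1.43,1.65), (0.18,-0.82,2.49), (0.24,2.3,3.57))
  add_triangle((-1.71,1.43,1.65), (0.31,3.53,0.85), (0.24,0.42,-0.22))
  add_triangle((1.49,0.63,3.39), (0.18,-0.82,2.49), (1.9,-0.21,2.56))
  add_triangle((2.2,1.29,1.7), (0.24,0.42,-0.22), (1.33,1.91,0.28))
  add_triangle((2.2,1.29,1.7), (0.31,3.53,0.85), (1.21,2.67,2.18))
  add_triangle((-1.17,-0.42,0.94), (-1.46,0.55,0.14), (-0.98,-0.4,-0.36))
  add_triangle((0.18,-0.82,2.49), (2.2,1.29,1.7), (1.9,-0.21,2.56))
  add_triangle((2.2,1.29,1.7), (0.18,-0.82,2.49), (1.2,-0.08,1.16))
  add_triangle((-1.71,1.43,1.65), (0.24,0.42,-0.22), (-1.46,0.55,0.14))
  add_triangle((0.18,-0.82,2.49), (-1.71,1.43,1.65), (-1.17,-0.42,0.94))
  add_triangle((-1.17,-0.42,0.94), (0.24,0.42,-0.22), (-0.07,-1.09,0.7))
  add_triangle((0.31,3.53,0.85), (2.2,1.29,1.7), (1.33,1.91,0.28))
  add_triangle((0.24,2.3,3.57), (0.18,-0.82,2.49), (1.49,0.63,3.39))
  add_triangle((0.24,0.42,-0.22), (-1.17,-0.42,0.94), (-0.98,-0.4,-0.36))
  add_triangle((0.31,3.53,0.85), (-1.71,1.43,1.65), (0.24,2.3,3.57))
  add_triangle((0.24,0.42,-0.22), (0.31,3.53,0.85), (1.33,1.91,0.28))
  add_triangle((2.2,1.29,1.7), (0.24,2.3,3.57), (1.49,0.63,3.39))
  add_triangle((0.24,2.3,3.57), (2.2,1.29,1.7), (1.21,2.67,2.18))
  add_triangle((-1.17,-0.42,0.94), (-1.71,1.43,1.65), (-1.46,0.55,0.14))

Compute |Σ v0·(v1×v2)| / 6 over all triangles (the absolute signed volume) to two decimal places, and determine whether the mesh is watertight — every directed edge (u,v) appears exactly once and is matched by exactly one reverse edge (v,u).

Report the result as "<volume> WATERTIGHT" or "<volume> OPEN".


18.34 OPEN

Per-triangle v0·(v1×v2)/6:
  t1: +0.9893
  t2: +0.0739
  t3: +0.4360
  t4: +0.0933
  t5: +0.0927
  t6: +2.6237
  t7: +0.1908
  t8: +0.9158
  t9: +0.0914
  t10: +1.0896
  t11: +0.2500
  t12: -0.7708
  t13: +0.5965
  t14: +0.2222
  t15: +1.0977
  t16: -0.0363
  t17: +1.1709
  t18: +1.8088
  t19: -0.0749
  t20: +3.2865
  t21: +0.1981
  t22: +2.0748
  t23: +1.4473
  t24: +0.4695
Σ = +18.3369 → |volume| = 18.34

Directed edges: 72 total; 6 unmatched, e.g. (0.24,0.42,-0.22)→(0.18,-0.82,2.49) → open.


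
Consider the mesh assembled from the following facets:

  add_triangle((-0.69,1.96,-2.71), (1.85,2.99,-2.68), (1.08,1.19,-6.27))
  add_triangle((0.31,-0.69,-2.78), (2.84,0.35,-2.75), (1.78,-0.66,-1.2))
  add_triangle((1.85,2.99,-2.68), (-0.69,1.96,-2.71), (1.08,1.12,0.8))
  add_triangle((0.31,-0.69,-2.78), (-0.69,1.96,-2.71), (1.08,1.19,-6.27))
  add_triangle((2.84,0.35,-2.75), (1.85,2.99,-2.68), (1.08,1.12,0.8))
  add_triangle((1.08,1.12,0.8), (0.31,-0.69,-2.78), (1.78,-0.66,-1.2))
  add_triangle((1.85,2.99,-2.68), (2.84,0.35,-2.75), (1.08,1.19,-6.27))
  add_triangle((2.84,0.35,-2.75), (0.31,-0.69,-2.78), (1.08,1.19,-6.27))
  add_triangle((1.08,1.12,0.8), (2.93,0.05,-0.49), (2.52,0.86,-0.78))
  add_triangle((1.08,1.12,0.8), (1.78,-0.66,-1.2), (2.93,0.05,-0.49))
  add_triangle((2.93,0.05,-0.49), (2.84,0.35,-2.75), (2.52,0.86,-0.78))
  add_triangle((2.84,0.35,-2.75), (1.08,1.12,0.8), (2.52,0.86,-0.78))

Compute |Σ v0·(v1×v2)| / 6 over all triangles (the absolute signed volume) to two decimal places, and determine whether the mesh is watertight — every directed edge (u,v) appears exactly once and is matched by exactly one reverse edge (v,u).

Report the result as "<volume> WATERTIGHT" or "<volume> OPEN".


22.50 OPEN

Per-triangle v0·(v1×v2)/6:
  t1: +5.0970
  t2: +1.2127
  t3: +1.5266
  t4: +1.7270
  t5: +2.8282
  t6: -0.8990
  t7: +6.3853
  t8: +3.0413
  t9: +0.5841
  t10: -0.1548
  t11: +0.8549
  t12: +0.2955
Σ = +22.4987 → |volume| = 22.50

Directed edges: 36 total; 6 unmatched, e.g. (2.84,0.35,-2.75)→(1.78,-0.66,-1.2) → open.


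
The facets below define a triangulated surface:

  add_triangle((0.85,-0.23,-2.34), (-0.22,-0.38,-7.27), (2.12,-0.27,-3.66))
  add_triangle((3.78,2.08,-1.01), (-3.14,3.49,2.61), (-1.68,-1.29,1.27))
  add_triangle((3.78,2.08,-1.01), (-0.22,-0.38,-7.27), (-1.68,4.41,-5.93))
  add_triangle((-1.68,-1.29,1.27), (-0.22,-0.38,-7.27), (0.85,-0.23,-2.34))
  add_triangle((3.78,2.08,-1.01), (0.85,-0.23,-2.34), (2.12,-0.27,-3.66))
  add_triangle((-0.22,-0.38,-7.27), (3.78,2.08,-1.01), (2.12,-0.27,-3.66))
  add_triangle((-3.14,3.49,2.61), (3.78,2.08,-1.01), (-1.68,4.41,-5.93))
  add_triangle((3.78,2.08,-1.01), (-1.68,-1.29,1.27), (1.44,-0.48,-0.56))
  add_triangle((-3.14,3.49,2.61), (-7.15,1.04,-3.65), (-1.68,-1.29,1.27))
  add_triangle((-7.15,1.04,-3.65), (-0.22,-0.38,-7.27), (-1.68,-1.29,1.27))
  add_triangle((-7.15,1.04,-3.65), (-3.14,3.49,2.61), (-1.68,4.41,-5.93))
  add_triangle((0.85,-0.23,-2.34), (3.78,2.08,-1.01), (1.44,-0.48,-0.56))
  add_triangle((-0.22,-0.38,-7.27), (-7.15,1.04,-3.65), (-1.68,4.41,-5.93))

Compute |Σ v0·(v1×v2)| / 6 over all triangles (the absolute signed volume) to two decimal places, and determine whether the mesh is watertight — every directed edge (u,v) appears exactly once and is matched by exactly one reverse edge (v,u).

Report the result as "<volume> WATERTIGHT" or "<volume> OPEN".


Per-triangle v0·(v1×v2)/6:
  t1: +0.2033
  t2: +3.1070
  t3: +25.6705
  t4: +1.7376
  t5: -0.5524
  t6: +6.1281
  t7: +26.9207
  t8: +0.6986
  t9: +15.3938
  t10: +14.1321
  t11: +39.2481
  t12: +1.6167
  t13: +38.0215
Σ = +172.3254 → |volume| = 172.33

Directed edges: 39 total; 3 unmatched, e.g. (0.85,-0.23,-2.34)→(-1.68,-1.29,1.27) → open.

172.33 OPEN


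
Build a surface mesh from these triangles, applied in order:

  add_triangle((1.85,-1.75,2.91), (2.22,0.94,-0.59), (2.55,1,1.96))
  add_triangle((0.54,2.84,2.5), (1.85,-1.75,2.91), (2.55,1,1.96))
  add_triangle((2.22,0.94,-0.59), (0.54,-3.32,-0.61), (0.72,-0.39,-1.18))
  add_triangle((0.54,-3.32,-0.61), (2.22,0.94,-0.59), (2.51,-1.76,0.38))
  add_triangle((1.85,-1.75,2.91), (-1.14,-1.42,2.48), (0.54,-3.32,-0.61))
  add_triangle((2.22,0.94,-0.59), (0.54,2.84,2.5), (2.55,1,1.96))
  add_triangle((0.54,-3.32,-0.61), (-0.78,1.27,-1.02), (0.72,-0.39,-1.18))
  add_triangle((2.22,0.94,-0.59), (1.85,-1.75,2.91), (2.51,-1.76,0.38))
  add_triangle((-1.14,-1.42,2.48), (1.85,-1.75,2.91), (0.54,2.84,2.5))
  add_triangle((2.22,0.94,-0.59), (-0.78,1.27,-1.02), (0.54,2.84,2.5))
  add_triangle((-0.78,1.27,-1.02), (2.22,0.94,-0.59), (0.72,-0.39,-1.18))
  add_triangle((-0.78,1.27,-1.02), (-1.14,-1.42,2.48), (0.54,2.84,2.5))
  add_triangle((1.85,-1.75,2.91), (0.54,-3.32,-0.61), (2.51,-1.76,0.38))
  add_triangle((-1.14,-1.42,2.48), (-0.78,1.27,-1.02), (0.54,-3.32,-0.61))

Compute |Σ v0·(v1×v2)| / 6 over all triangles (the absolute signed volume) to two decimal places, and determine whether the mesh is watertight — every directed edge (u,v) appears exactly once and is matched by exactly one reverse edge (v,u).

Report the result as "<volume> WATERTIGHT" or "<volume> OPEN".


Per-triangle v0·(v1×v2)/6:
  t1: +2.3721
  t2: +3.8557
  t3: +1.1782
  t4: +1.8620
  t5: +4.8255
  t6: +2.6265
  t7: +0.8070
  t8: +2.5714
  t9: +5.6864
  t10: +2.7510
  t11: +0.9009
  t12: +2.6839
  t13: +3.3671
  t14: +1.8205
Σ = +37.3081 → |volume| = 37.31

Directed edges: 42 total, each appears once with its reverse present → watertight.

37.31 WATERTIGHT


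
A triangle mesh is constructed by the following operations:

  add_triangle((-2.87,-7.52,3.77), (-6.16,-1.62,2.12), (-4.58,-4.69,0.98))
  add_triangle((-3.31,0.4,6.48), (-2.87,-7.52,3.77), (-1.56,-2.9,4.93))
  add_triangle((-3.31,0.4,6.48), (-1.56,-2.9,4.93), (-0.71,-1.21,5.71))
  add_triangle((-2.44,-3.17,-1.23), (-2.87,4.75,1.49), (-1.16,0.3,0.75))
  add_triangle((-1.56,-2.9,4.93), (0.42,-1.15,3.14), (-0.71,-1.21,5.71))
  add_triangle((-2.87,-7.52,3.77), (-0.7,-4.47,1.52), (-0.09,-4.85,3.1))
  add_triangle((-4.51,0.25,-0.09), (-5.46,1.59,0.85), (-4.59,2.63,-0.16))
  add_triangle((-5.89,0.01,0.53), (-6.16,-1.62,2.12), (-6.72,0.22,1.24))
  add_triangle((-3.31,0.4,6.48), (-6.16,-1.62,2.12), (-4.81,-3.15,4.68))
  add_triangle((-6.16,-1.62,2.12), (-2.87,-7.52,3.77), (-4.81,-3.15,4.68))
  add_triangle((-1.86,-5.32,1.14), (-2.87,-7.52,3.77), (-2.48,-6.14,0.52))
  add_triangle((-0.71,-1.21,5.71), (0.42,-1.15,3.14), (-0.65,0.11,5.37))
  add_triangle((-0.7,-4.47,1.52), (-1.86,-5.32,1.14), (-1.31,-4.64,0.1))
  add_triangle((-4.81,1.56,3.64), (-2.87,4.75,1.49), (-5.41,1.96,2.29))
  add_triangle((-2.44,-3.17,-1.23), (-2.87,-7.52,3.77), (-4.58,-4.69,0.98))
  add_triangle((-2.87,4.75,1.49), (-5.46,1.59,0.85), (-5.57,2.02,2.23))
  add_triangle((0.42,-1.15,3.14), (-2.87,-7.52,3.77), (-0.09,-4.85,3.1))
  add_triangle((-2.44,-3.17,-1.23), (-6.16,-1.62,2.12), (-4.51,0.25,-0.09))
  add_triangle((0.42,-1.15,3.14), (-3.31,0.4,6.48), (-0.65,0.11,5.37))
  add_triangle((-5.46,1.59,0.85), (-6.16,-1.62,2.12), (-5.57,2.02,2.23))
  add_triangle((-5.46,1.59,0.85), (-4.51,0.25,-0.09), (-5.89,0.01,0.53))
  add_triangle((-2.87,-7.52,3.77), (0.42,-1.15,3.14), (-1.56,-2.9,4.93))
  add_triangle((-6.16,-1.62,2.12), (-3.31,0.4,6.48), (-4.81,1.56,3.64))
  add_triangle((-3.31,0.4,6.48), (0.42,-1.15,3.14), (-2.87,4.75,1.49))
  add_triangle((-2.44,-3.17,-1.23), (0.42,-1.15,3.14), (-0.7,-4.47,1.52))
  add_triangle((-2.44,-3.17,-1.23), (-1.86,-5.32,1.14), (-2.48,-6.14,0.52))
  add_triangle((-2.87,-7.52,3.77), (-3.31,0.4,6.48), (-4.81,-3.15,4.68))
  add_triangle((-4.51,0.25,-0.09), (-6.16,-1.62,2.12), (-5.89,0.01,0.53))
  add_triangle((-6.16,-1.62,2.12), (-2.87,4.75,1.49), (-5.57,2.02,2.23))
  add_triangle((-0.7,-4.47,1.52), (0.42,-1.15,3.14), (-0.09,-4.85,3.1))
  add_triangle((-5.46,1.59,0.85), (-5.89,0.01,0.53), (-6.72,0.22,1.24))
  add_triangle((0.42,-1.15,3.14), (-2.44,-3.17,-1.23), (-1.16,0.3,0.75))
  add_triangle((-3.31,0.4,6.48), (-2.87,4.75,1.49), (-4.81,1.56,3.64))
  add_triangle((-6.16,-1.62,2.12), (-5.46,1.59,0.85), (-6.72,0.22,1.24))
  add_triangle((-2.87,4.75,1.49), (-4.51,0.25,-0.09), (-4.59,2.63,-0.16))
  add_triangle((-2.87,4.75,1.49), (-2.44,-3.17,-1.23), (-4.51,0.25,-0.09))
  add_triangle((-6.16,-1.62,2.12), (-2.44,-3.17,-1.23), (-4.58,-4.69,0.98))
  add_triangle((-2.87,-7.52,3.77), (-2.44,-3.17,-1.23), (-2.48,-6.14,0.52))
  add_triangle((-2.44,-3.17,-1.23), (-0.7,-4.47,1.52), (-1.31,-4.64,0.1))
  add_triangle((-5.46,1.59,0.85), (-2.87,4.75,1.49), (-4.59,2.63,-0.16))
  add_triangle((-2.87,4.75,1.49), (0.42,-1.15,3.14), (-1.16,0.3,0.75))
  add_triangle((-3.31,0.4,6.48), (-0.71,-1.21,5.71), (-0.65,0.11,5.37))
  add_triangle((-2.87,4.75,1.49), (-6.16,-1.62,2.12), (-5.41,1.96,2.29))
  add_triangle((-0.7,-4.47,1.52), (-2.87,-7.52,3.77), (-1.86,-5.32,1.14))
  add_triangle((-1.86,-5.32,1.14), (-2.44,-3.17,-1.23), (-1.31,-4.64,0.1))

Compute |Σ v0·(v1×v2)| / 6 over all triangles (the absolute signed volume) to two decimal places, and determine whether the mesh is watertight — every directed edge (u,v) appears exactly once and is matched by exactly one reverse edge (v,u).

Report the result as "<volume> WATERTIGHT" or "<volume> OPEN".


165.22 OPEN

Per-triangle v0·(v1×v2)/6:
  t1: +14.0975
  t2: +11.2912
  t3: +6.0196
  t4: -2.4441
  t5: +1.8677
  t6: +2.4341
  t7: +1.7785
  t8: +1.3375
  t9: +14.2813
  t10: +15.6233
  t11: +0.8078
  t12: +0.9707
  t13: +0.8398
  t14: +5.4112
  t15: +7.7443
  t16: +4.4767
  t17: +4.9382
  t18: +7.3141
  t19: -2.5535
  t20: +4.6544
  t21: +0.8547
  t22: +5.1981
  t23: +12.9014
  t24: +7.1209
  t25: -2.9486
  t26: -0.3753
  t27: +16.7508
  t28: +0.4211
  t29: +0.0278
  t30: -0.7225
  t31: +0.9124
  t32: -3.0723
  t33: +11.8026
  t34: +1.2329
  t35: -2.9989
  t36: +0.2324
  t37: +5.8588
  t38: +3.4613
  t39: -1.1367
  t40: +4.3429
  t41: -2.5698
  t42: +3.0040
  t43: +0.6752
  t44: +1.7714
  t45: +1.5846
Σ = +165.2196 → |volume| = 165.22

Directed edges: 135 total; 3 unmatched, e.g. (-5.41,1.96,2.29)→(-4.81,1.56,3.64) → open.
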